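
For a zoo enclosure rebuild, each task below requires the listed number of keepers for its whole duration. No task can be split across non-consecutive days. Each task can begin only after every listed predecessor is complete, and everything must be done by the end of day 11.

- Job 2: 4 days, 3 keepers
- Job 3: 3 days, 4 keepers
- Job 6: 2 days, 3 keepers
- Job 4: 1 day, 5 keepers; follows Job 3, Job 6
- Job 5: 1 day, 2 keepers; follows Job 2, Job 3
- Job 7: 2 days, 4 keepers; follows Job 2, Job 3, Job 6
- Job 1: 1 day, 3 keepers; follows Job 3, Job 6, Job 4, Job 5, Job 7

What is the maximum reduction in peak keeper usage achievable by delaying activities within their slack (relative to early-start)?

Early-start peak: d1:10  d2:10  d3:7  d4:8  d5:6  d6:4  d7:3  d8:0  d9:0  d10:0  d11:0 ⇒ 10.
Leveled (Job 2@1, Job 3@5, Job 6@1, Job 4@8, Job 5@9, Job 7@9, Job 1@11): d1:6  d2:6  d3:3  d4:3  d5:4  d6:4  d7:4  d8:5  d9:6  d10:4  d11:3 ⇒ 6.
Reduction 10 − 6 = 4.

4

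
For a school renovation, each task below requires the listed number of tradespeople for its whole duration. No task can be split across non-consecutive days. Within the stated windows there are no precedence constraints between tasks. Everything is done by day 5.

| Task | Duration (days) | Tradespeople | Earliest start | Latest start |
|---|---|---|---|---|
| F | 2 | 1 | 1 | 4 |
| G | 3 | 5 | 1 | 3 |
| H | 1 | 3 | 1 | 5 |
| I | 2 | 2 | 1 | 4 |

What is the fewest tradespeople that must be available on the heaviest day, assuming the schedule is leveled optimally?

Early-start (F@1, G@1, H@1, I@1) gives peak 11: d1:11  d2:8  d3:5  d4:0  d5:0.
Shift H→4, I→4.
Schedule F@1, G@1, H@4, I@4: d1:6  d2:6  d3:5  d4:5  d5:2 — peak 6.

6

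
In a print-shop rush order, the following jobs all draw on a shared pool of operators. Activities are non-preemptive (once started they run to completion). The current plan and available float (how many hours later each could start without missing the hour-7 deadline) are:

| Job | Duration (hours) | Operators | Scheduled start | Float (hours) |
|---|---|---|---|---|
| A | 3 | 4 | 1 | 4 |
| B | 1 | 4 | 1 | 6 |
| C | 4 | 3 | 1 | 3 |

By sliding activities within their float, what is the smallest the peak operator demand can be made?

7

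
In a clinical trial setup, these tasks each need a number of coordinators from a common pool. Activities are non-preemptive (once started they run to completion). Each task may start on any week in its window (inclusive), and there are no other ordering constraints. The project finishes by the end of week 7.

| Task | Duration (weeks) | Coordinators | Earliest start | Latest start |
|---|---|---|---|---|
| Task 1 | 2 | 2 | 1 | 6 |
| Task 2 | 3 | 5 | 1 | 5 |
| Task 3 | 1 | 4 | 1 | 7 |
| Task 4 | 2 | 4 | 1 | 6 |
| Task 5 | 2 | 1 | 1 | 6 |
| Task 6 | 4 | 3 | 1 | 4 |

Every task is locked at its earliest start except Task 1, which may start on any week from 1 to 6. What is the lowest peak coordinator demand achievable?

17

Task 1@1: w1:19  w2:15  w3:8  w4:3  w5:0  w6:0  w7:0 → peak 19
Task 1@2: w1:17  w2:15  w3:10  w4:3  w5:0  w6:0  w7:0 → peak 17
Task 1@3: w1:17  w2:13  w3:10  w4:5  w5:0  w6:0  w7:0 → peak 17
Task 1@4: w1:17  w2:13  w3:8  w4:5  w5:2  w6:0  w7:0 → peak 17
Task 1@5: w1:17  w2:13  w3:8  w4:3  w5:2  w6:2  w7:0 → peak 17
Task 1@6: w1:17  w2:13  w3:8  w4:3  w5:0  w6:2  w7:2 → peak 17
Best is Task 1@2, peak 17.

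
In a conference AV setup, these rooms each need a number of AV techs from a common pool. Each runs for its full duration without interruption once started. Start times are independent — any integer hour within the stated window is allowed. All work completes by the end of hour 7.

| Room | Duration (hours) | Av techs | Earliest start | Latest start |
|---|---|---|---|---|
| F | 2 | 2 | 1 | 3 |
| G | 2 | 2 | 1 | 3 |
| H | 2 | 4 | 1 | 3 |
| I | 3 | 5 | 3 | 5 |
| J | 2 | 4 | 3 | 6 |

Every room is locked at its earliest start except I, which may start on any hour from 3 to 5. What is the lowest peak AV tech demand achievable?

I@3: h1:8  h2:8  h3:9  h4:9  h5:5  h6:0  h7:0 → peak 9
I@4: h1:8  h2:8  h3:4  h4:9  h5:5  h6:5  h7:0 → peak 9
I@5: h1:8  h2:8  h3:4  h4:4  h5:5  h6:5  h7:5 → peak 8
Best is I@5, peak 8.

8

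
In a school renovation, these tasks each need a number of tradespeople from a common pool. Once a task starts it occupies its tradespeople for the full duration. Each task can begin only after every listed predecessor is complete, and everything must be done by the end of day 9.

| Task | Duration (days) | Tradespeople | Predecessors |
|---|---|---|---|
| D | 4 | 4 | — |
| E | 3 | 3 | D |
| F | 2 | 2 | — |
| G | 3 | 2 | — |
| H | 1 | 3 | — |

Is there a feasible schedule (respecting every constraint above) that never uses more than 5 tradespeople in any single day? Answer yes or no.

Schedule D@1, E@5, F@5, G@7, H@8: d1:4  d2:4  d3:4  d4:4  d5:5  d6:5  d7:5  d8:5  d9:2 — peak 5 ≤ 5.

yes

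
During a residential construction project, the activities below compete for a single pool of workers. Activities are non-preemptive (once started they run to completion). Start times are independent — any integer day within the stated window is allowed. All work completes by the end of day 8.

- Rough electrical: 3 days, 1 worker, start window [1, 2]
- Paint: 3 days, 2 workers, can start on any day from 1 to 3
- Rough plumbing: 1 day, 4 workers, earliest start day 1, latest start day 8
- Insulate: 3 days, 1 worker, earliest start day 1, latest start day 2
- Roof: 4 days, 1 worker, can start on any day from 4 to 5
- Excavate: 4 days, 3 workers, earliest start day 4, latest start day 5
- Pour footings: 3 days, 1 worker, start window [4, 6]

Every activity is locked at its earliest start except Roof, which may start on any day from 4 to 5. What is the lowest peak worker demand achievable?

Roof@4: d1:8  d2:4  d3:4  d4:5  d5:5  d6:5  d7:4  d8:0 → peak 8
Roof@5: d1:8  d2:4  d3:4  d4:4  d5:5  d6:5  d7:4  d8:1 → peak 8
Best is Roof@4, peak 8.

8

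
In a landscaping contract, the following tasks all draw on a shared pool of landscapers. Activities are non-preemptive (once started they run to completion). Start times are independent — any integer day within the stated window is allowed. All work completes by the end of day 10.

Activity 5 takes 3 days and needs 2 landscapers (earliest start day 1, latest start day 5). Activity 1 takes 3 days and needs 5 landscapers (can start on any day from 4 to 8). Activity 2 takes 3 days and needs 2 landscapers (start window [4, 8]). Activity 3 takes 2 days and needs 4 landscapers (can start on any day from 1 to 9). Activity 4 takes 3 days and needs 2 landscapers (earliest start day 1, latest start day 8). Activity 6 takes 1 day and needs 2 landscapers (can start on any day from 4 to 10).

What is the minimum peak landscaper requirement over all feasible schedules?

6

Early-start (Activity 5@1, Activity 1@4, Activity 2@4, Activity 3@1, Activity 4@1, Activity 6@4) gives peak 9: d1:8  d2:8  d3:4  d4:9  d5:7  d6:7  d7:0  d8:0  d9:0  d10:0.
Shift Activity 2→7, Activity 4→7, Activity 6→7.
Schedule Activity 5@1, Activity 1@4, Activity 2@7, Activity 3@1, Activity 4@7, Activity 6@7: d1:6  d2:6  d3:2  d4:5  d5:5  d6:5  d7:6  d8:4  d9:4  d10:0 — peak 6.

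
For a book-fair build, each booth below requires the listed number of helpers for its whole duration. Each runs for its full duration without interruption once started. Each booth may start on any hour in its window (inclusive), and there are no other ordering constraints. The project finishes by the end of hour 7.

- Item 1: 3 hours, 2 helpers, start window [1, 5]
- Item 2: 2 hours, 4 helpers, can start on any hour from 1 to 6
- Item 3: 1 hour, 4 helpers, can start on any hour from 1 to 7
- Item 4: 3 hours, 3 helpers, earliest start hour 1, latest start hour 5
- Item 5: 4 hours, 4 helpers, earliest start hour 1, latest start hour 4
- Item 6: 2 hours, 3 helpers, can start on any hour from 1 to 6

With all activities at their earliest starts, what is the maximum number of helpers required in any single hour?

Early-start schedule: Item 1@1, Item 2@1, Item 3@1, Item 4@1, Item 5@1, Item 6@1.
Load per hour: hour 1: 20, hour 2: 16, hour 3: 9, hour 4: 4, hour 5: 0, hour 6: 0, hour 7: 0.
Peak is 20.

20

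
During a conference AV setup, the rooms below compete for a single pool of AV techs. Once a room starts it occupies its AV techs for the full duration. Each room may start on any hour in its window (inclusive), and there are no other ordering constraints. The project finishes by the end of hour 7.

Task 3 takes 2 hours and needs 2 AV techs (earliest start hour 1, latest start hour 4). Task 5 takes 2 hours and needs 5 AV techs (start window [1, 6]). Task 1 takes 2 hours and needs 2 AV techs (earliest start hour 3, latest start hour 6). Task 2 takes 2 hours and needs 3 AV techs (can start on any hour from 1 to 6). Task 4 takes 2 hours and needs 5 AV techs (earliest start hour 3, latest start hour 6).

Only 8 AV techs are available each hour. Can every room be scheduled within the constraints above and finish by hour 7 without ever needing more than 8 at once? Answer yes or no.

yes

Schedule Task 3@1, Task 5@1, Task 1@3, Task 2@3, Task 4@5: h1:7  h2:7  h3:5  h4:5  h5:5  h6:5  h7:0 — peak 7 ≤ 8.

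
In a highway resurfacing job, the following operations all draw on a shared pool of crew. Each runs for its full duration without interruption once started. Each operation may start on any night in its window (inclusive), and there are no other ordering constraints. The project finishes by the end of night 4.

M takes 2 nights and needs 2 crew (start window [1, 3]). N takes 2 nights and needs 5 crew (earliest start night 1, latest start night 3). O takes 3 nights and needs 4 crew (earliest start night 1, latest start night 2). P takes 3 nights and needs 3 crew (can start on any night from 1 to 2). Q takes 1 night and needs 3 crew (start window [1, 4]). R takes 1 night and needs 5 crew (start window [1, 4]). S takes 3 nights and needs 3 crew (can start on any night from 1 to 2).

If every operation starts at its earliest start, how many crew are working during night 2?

17

At early start, night 2 has: M, N, O, P, S.
Demand: 2 + 5 + 4 + 3 + 3 = 17.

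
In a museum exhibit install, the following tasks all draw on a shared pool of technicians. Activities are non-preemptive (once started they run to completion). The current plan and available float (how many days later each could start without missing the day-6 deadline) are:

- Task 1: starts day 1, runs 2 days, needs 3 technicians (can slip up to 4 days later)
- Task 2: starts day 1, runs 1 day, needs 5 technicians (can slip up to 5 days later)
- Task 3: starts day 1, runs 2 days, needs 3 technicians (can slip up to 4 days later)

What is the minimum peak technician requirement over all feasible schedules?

5

Early-start (Task 1@1, Task 2@1, Task 3@1) gives peak 11: d1:11  d2:6  d3:0  d4:0  d5:0  d6:0.
Shift Task 2→3, Task 3→4.
Schedule Task 1@1, Task 2@3, Task 3@4: d1:3  d2:3  d3:5  d4:3  d5:3  d6:0 — peak 5.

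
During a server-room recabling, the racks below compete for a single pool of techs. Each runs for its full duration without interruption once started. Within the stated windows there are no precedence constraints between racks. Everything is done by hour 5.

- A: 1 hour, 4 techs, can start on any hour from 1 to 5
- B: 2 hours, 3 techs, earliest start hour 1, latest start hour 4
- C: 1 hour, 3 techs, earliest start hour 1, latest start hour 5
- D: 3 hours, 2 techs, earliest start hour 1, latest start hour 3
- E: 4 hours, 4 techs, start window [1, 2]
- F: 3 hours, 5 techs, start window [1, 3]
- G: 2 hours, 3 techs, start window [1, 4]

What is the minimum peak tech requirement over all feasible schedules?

12

Early-start (A@1, B@1, C@1, D@1, E@1, F@1, G@1) gives peak 24: h1:24  h2:17  h3:11  h4:4  h5:0.
Shift E→2, F→3, G→4.
Schedule A@1, B@1, C@1, D@1, E@2, F@3, G@4: h1:12  h2:9  h3:11  h4:12  h5:12 — peak 12.
Total tech-hours = 56 over 5 hours ⇒ peak ≥ ⌈56/5⌉ = 12, so 12 is optimal.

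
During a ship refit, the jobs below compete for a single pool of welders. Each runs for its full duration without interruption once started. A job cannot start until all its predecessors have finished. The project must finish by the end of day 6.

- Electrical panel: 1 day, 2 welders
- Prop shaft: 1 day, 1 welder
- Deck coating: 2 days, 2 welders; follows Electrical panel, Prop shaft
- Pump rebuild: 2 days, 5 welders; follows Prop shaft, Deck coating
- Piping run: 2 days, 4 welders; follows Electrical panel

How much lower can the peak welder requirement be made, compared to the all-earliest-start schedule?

0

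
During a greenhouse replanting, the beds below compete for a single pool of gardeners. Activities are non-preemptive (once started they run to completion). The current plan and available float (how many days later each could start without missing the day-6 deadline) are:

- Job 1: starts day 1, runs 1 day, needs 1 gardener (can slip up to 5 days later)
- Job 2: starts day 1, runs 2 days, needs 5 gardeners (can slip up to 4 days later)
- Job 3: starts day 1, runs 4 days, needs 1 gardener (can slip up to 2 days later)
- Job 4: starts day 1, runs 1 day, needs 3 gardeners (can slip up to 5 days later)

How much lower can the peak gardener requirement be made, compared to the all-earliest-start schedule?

5

Early-start peak: d1:10  d2:6  d3:1  d4:1  d5:0  d6:0 ⇒ 10.
Leveled (Job 1@1, Job 2@5, Job 3@1, Job 4@1): d1:5  d2:1  d3:1  d4:1  d5:5  d6:5 ⇒ 5.
Reduction 10 − 5 = 5.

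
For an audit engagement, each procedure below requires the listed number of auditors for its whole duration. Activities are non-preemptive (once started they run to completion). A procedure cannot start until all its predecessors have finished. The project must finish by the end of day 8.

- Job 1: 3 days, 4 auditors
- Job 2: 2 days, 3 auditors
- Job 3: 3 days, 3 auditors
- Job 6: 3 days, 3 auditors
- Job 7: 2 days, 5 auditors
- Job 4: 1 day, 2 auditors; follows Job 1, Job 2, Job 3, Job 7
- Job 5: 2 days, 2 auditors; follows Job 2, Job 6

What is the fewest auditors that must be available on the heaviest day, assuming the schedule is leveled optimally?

Early-start (Job 1@1, Job 2@1, Job 3@1, Job 6@1, Job 7@1, Job 4@4, Job 5@4) gives peak 18: d1:18  d2:18  d3:10  d4:4  d5:2  d6:0  d7:0  d8:0.
Shift Job 3→3, Job 6→4, Job 7→6, Job 4→8, Job 5→7.
Schedule Job 1@1, Job 2@1, Job 3@3, Job 6@4, Job 7@6, Job 4@8, Job 5@7: d1:7  d2:7  d3:7  d4:6  d5:6  d6:8  d7:7  d8:4 — peak 8.

8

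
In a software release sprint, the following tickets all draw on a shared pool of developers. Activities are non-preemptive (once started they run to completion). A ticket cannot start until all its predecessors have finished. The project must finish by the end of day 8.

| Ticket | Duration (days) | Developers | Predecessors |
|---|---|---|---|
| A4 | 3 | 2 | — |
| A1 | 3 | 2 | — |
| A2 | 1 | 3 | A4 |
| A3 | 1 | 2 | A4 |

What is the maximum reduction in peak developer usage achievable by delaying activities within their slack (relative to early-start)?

2

Early-start peak: d1:4  d2:4  d3:4  d4:5  d5:0  d6:0  d7:0  d8:0 ⇒ 5.
Leveled (A4@1, A1@4, A2@7, A3@8): d1:2  d2:2  d3:2  d4:2  d5:2  d6:2  d7:3  d8:2 ⇒ 3.
Reduction 5 − 3 = 2.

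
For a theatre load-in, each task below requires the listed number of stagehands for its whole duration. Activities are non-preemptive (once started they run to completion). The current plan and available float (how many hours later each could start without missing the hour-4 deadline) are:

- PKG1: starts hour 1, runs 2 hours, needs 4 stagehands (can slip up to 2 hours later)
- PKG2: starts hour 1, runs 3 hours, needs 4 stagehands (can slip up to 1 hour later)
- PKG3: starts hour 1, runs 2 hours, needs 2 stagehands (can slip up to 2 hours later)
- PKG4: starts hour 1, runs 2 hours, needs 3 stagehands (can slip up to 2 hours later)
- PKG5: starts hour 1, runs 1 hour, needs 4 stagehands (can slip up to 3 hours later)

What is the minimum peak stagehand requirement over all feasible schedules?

9

Early-start (PKG1@1, PKG2@1, PKG3@1, PKG4@1, PKG5@1) gives peak 17: h1:17  h2:13  h3:4  h4:0.
Shift PKG3→3, PKG4→3, PKG5→4.
Schedule PKG1@1, PKG2@1, PKG3@3, PKG4@3, PKG5@4: h1:8  h2:8  h3:9  h4:9 — peak 9.
Total stagehand-hours = 34 over 4 hours ⇒ peak ≥ ⌈34/4⌉ = 9, so 9 is optimal.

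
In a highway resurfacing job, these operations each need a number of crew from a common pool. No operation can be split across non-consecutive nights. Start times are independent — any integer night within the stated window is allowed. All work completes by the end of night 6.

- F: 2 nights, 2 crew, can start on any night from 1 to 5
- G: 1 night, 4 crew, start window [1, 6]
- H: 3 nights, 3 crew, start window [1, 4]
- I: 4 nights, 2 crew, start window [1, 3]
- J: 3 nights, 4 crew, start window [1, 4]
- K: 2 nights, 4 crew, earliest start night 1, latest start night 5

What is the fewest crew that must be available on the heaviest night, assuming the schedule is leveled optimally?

Early-start (F@1, G@1, H@1, I@1, J@1, K@1) gives peak 19: n1:19  n2:15  n3:9  n4:2  n5:0  n6:0.
Shift I→3, J→2, K→5.
Schedule F@1, G@1, H@1, I@3, J@2, K@5: n1:9  n2:9  n3:9  n4:6  n5:6  n6:6 — peak 9.

9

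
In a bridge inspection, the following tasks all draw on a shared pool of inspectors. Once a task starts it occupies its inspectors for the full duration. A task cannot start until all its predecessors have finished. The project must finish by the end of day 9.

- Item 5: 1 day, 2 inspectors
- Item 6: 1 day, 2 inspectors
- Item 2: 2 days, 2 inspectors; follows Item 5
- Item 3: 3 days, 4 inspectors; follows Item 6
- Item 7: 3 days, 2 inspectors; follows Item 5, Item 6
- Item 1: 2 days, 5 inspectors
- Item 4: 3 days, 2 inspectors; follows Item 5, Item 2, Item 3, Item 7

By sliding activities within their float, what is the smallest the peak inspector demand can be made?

7

Early-start (Item 5@1, Item 6@1, Item 2@2, Item 3@2, Item 7@2, Item 1@1, Item 4@5) gives peak 13: d1:9  d2:13  d3:8  d4:6  d5:2  d6:2  d7:2  d8:0  d9:0.
Shift Item 7→4, Item 1→5, Item 4→7.
Schedule Item 5@1, Item 6@1, Item 2@2, Item 3@2, Item 7@4, Item 1@5, Item 4@7: d1:4  d2:6  d3:6  d4:6  d5:7  d6:7  d7:2  d8:2  d9:2 — peak 7.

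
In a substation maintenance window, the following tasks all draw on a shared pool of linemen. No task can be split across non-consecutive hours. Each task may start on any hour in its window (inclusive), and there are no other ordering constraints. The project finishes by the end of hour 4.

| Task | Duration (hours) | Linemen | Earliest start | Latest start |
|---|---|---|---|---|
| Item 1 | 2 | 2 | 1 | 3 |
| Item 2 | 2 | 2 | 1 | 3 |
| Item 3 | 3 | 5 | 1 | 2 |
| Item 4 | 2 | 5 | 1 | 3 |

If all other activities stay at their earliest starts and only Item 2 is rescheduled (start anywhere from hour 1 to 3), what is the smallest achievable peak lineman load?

12

Item 2@1: h1:14  h2:14  h3:5  h4:0 → peak 14
Item 2@2: h1:12  h2:14  h3:7  h4:0 → peak 14
Item 2@3: h1:12  h2:12  h3:7  h4:2 → peak 12
Best is Item 2@3, peak 12.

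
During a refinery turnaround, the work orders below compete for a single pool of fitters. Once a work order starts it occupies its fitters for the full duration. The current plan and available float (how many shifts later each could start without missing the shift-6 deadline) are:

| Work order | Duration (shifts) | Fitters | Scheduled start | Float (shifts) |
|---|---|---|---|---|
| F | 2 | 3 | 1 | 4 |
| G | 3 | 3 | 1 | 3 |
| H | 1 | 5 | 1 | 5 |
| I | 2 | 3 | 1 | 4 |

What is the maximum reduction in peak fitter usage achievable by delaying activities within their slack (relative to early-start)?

Early-start peak: s1:14  s2:9  s3:3  s4:0  s5:0  s6:0 ⇒ 14.
Leveled (F@1, G@1, H@4, I@5): s1:6  s2:6  s3:3  s4:5  s5:3  s6:3 ⇒ 6.
Reduction 14 − 6 = 8.

8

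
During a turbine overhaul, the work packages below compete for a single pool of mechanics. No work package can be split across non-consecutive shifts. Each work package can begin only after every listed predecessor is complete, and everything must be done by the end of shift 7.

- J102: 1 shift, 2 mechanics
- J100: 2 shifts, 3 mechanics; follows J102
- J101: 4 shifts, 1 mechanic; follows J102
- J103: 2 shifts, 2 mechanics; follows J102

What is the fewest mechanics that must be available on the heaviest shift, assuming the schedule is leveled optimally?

3

Early-start (J102@1, J100@2, J101@2, J103@2) gives peak 6: s1:2  s2:6  s3:6  s4:1  s5:1  s6:0  s7:0.
Shift J101→4, J103→4.
Schedule J102@1, J100@2, J101@4, J103@4: s1:2  s2:3  s3:3  s4:3  s5:3  s6:1  s7:1 — peak 3.
Total mechanic-shifts = 16 over 7 shifts ⇒ peak ≥ ⌈16/7⌉ = 3, so 3 is optimal.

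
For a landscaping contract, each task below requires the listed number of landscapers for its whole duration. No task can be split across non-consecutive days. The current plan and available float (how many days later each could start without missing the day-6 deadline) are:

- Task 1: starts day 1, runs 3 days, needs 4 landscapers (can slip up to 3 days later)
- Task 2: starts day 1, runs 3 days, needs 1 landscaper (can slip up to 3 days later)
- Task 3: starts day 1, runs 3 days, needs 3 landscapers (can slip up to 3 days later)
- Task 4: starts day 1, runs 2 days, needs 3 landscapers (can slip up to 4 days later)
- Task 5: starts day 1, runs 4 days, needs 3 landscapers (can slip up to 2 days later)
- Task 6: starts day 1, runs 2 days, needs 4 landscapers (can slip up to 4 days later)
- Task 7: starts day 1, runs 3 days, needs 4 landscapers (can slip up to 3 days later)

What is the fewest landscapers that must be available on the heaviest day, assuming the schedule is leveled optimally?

11

Early-start (Task 1@1, Task 2@1, Task 3@1, Task 4@1, Task 5@1, Task 6@1, Task 7@1) gives peak 22: d1:22  d2:22  d3:15  d4:3  d5:0  d6:0.
Shift Task 5→3, Task 6→4, Task 7→4.
Schedule Task 1@1, Task 2@1, Task 3@1, Task 4@1, Task 5@3, Task 6@4, Task 7@4: d1:11  d2:11  d3:11  d4:11  d5:11  d6:7 — peak 11.
Total landscaper-days = 62 over 6 days ⇒ peak ≥ ⌈62/6⌉ = 11, so 11 is optimal.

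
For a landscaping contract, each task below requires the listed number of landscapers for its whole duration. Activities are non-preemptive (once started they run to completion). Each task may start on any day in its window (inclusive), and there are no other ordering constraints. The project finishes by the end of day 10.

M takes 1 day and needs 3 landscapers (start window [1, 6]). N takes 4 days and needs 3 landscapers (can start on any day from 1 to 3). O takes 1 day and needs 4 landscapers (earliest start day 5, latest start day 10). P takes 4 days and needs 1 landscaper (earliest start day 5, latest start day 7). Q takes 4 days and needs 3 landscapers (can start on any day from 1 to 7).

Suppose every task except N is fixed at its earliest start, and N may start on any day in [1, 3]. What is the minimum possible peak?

N@1: d1:9  d2:6  d3:6  d4:6  d5:5  d6:1  d7:1  d8:1  d9:0  d10:0 → peak 9
N@2: d1:6  d2:6  d3:6  d4:6  d5:8  d6:1  d7:1  d8:1  d9:0  d10:0 → peak 8
N@3: d1:6  d2:3  d3:6  d4:6  d5:8  d6:4  d7:1  d8:1  d9:0  d10:0 → peak 8
Best is N@2, peak 8.

8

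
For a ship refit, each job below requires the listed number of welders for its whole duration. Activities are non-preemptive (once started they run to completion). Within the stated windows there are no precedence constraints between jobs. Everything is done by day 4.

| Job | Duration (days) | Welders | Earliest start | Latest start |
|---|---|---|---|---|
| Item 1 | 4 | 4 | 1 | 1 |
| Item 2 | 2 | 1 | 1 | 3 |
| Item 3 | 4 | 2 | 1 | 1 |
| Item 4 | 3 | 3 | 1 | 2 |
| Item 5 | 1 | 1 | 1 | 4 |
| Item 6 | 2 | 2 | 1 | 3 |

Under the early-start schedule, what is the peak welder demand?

Early-start schedule: Item 1@1, Item 2@1, Item 3@1, Item 4@1, Item 5@1, Item 6@1.
Load per day: day 1: 13, day 2: 12, day 3: 9, day 4: 6.
Peak is 13.

13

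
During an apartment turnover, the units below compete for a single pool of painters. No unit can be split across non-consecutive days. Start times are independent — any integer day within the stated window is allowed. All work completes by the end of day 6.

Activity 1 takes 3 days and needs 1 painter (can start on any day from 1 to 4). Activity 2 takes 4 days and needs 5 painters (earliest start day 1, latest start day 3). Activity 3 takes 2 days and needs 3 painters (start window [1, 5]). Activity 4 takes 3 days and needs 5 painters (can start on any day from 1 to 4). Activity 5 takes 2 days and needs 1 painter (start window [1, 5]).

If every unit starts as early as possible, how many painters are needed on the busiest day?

Early-start schedule: Activity 1@1, Activity 2@1, Activity 3@1, Activity 4@1, Activity 5@1.
Load per day: day 1: 15, day 2: 15, day 3: 11, day 4: 5, day 5: 0, day 6: 0.
Peak is 15.

15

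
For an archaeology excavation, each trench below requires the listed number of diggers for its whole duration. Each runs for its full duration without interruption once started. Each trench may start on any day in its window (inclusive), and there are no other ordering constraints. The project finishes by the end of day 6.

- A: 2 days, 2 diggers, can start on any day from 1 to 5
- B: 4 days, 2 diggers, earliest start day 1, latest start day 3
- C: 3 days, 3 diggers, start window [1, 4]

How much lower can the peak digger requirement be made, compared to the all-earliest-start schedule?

2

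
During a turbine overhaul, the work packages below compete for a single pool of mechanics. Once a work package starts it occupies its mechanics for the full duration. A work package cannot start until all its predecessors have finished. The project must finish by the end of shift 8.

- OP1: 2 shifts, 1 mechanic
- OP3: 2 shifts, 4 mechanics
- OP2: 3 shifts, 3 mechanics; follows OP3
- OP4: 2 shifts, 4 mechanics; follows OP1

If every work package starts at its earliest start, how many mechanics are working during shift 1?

5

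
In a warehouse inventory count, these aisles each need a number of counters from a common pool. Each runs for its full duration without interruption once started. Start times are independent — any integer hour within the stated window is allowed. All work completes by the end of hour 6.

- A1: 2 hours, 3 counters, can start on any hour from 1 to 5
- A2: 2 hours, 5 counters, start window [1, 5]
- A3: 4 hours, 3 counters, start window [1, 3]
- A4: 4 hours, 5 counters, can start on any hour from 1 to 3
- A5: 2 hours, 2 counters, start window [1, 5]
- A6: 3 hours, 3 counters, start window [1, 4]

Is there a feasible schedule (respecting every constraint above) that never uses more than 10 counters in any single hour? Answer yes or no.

no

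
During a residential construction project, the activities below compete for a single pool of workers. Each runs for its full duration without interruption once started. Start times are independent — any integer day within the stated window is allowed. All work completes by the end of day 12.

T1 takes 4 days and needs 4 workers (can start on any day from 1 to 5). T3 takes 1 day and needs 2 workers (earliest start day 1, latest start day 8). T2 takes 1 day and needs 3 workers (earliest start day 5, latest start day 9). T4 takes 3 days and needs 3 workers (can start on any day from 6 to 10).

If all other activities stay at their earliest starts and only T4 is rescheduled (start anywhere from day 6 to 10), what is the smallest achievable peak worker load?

6

T4@6: d1:6  d2:4  d3:4  d4:4  d5:3  d6:3  d7:3  d8:3  d9:0  d10:0  d11:0  d12:0 → peak 6
T4@7: d1:6  d2:4  d3:4  d4:4  d5:3  d6:0  d7:3  d8:3  d9:3  d10:0  d11:0  d12:0 → peak 6
T4@8: d1:6  d2:4  d3:4  d4:4  d5:3  d6:0  d7:0  d8:3  d9:3  d10:3  d11:0  d12:0 → peak 6
T4@9: d1:6  d2:4  d3:4  d4:4  d5:3  d6:0  d7:0  d8:0  d9:3  d10:3  d11:3  d12:0 → peak 6
T4@10: d1:6  d2:4  d3:4  d4:4  d5:3  d6:0  d7:0  d8:0  d9:0  d10:3  d11:3  d12:3 → peak 6
Best is T4@6, peak 6.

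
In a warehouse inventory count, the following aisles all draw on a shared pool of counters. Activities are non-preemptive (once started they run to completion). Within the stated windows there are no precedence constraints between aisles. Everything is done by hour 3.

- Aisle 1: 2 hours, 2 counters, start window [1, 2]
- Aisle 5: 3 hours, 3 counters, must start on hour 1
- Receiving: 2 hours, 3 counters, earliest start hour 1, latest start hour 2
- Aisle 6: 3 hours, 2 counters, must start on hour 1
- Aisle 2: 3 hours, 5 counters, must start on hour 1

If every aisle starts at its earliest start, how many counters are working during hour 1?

15

At early start, hour 1 has: Aisle 1, Aisle 5, Receiving, Aisle 6, Aisle 2.
Demand: 2 + 3 + 3 + 2 + 5 = 15.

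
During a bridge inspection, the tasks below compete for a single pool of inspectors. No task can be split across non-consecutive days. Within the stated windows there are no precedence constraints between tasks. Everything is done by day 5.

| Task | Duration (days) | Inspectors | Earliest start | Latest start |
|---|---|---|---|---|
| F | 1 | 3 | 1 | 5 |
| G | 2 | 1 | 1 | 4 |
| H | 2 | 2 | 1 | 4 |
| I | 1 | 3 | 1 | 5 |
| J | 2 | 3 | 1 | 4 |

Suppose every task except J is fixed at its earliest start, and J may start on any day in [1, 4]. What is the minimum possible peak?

9

J@1: d1:12  d2:6  d3:0  d4:0  d5:0 → peak 12
J@2: d1:9  d2:6  d3:3  d4:0  d5:0 → peak 9
J@3: d1:9  d2:3  d3:3  d4:3  d5:0 → peak 9
J@4: d1:9  d2:3  d3:0  d4:3  d5:3 → peak 9
Best is J@2, peak 9.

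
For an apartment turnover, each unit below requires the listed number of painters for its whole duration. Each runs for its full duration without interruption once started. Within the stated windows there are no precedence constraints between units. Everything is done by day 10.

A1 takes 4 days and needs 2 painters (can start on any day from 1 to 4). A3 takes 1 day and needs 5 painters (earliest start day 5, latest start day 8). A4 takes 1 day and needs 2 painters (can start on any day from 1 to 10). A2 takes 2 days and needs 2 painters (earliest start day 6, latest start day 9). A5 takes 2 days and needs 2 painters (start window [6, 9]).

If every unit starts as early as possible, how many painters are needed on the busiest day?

5

Early-start schedule: A1@1, A3@5, A4@1, A2@6, A5@6.
Load per day: day 1: 4, day 2: 2, day 3: 2, day 4: 2, day 5: 5, day 6: 4, day 7: 4, day 8: 0, day 9: 0, day 10: 0.
Peak is 5.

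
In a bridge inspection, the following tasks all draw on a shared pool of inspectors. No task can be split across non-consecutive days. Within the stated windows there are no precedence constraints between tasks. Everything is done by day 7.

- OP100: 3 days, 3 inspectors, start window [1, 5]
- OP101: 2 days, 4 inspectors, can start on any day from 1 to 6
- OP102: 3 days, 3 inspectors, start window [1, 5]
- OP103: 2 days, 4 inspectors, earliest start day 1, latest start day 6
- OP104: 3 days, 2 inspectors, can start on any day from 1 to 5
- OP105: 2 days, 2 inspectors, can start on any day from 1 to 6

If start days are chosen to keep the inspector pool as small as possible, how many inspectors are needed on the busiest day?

7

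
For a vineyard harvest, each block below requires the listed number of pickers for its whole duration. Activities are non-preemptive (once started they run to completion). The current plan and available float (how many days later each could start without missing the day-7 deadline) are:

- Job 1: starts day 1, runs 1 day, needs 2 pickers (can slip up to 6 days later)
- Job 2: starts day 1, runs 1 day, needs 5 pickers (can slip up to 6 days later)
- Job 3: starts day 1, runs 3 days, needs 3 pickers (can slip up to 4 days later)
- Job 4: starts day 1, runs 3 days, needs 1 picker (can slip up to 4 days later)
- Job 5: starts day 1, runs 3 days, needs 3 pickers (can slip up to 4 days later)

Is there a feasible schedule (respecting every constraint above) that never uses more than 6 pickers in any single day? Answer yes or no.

yes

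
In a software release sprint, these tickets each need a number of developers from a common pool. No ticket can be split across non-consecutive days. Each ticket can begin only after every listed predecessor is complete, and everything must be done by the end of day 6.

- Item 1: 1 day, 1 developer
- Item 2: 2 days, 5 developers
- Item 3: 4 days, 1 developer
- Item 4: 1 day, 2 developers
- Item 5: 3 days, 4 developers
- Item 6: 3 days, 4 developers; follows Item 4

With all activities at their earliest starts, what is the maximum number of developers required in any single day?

14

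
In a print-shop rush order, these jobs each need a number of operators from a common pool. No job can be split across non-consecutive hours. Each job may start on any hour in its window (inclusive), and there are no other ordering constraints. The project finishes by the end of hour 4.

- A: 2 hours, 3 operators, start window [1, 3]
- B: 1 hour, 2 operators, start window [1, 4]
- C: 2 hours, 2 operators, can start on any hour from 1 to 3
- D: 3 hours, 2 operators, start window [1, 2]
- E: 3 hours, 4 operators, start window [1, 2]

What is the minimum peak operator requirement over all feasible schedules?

Early-start (A@1, B@1, C@1, D@1, E@1) gives peak 13: h1:13  h2:11  h3:6  h4:0.
Shift C→3, E→2.
Schedule A@1, B@1, C@3, D@1, E@2: h1:7  h2:9  h3:8  h4:6 — peak 9.

9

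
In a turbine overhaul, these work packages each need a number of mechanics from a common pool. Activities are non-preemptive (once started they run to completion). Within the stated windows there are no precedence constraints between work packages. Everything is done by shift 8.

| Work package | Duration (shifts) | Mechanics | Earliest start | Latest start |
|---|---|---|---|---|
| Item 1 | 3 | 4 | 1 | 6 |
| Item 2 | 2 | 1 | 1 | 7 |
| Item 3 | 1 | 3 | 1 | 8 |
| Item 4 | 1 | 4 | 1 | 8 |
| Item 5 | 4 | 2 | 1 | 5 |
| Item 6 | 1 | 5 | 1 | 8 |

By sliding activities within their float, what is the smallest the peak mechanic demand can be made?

Early-start (Item 1@1, Item 2@1, Item 3@1, Item 4@1, Item 5@1, Item 6@1) gives peak 19: s1:19  s2:7  s3:6  s4:2  s5:0  s6:0  s7:0  s8:0.
Shift Item 3→4, Item 4→5, Item 5→3, Item 6→7.
Schedule Item 1@1, Item 2@1, Item 3@4, Item 4@5, Item 5@3, Item 6@7: s1:5  s2:5  s3:6  s4:5  s5:6  s6:2  s7:5  s8:0 — peak 6.

6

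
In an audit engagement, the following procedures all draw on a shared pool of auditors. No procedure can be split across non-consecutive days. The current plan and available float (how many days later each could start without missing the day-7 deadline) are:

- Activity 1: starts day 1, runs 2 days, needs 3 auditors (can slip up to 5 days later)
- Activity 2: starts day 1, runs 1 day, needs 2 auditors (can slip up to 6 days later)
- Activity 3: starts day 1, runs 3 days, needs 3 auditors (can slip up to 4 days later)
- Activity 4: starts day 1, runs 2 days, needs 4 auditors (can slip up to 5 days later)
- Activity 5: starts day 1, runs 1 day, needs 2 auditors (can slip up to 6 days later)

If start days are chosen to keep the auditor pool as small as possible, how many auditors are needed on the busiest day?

5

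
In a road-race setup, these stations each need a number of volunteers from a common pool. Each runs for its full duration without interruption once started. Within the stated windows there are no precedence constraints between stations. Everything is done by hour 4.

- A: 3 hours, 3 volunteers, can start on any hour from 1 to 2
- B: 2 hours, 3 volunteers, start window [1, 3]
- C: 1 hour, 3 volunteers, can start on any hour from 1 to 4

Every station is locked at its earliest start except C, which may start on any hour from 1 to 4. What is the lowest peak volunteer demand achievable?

C@1: h1:9  h2:6  h3:3  h4:0 → peak 9
C@2: h1:6  h2:9  h3:3  h4:0 → peak 9
C@3: h1:6  h2:6  h3:6  h4:0 → peak 6
C@4: h1:6  h2:6  h3:3  h4:3 → peak 6
Best is C@3, peak 6.

6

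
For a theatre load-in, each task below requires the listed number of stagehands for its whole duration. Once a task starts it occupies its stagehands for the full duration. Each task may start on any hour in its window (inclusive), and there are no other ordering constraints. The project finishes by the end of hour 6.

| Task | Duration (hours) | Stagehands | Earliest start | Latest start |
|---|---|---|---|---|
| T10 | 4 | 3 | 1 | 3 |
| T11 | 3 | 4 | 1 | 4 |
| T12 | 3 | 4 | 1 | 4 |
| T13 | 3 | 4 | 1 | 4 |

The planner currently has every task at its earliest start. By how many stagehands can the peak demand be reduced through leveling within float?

Early-start peak: h1:15  h2:15  h3:15  h4:3  h5:0  h6:0 ⇒ 15.
Leveled (T10@1, T11@1, T12@1, T13@4): h1:11  h2:11  h3:11  h4:7  h5:4  h6:4 ⇒ 11.
Reduction 15 − 11 = 4.

4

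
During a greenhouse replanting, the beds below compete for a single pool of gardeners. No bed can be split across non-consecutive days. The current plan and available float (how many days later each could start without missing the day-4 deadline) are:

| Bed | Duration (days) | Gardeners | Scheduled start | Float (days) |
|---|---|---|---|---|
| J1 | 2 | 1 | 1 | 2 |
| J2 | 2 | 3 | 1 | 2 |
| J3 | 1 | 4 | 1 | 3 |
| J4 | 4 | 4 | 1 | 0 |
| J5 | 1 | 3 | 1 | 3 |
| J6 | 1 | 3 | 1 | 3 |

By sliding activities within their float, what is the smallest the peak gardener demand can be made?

10

Early-start (J1@1, J2@1, J3@1, J4@1, J5@1, J6@1) gives peak 18: d1:18  d2:8  d3:4  d4:4.
Shift J3→3, J5→4, J6→4.
Schedule J1@1, J2@1, J3@3, J4@1, J5@4, J6@4: d1:8  d2:8  d3:8  d4:10 — peak 10.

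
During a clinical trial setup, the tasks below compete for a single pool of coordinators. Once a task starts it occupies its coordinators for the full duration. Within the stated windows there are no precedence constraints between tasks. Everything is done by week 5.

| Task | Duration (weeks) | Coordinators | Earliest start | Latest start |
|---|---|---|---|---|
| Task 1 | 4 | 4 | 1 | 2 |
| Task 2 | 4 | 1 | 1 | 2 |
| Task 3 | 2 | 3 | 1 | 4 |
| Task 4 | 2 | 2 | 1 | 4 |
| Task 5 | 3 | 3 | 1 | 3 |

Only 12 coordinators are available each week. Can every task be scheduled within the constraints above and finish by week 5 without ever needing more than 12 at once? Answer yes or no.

yes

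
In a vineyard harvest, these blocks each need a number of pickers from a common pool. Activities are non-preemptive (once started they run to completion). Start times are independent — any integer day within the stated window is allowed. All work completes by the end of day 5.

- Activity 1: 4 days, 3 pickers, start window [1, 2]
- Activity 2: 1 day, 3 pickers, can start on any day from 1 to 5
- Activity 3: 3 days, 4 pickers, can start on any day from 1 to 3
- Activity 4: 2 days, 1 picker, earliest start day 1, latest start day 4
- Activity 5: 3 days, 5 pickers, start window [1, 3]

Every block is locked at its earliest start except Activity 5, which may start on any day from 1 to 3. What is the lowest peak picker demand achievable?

Activity 5@1: d1:16  d2:13  d3:12  d4:3  d5:0 → peak 16
Activity 5@2: d1:11  d2:13  d3:12  d4:8  d5:0 → peak 13
Activity 5@3: d1:11  d2:8  d3:12  d4:8  d5:5 → peak 12
Best is Activity 5@3, peak 12.

12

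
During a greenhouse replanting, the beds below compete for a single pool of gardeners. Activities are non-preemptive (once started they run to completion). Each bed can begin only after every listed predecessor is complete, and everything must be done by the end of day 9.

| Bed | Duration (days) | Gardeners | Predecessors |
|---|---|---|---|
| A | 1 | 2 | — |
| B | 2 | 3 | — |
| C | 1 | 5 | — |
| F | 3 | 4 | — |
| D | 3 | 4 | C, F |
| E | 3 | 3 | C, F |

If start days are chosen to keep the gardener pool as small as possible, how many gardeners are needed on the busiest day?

Early-start (A@1, B@1, C@1, F@1, D@4, E@4) gives peak 14: d1:14  d2:7  d3:4  d4:7  d5:7  d6:7  d7:0  d8:0  d9:0.
Shift C→3, F→4, D→7, E→7.
Schedule A@1, B@1, C@3, F@4, D@7, E@7: d1:5  d2:3  d3:5  d4:4  d5:4  d6:4  d7:7  d8:7  d9:7 — peak 7.

7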